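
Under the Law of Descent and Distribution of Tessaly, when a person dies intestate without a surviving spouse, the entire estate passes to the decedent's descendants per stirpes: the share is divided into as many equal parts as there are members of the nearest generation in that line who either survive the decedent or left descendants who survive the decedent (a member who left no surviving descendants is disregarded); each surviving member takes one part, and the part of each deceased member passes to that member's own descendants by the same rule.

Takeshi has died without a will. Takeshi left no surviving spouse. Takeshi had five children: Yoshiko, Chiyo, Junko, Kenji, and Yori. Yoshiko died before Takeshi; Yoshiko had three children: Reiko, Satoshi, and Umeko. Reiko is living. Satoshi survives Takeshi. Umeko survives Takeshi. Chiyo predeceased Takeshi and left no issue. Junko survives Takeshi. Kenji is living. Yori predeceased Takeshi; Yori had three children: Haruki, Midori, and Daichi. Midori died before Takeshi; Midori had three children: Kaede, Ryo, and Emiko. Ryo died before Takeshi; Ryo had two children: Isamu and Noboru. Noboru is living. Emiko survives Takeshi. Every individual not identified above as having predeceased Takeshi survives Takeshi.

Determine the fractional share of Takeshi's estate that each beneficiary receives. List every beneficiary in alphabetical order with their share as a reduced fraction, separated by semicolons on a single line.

There is no surviving spouse, so the entire estate passes to Takeshi's descendants per stirpes.
Chiyo left no surviving issue, so that branch lapses and is disregarded.
The estate is divided into 4 equal shares of 1/4 among Yoshiko, Junko, Kenji, Yori.
Yoshiko predeceased; the 1/4 allotted to Yoshiko's branch passes to Yoshiko's issue by representation.
The 1/4 is divided into 3 equal shares of 1/12 among Reiko, Satoshi, Umeko.
Reiko is living and takes 1/12.
Satoshi is living and takes 1/12.
Umeko is living and takes 1/12.
Junko is living and takes 1/4.
Kenji is living and takes 1/4.
Yori predeceased; the 1/4 allotted to Yori's branch passes to Yori's issue by representation.
The 1/4 is divided into 3 equal shares of 1/12 among Haruki, Midori, Daichi.
Haruki is living and takes 1/12.
Midori predeceased; the 1/12 allotted to Midori's branch passes to Midori's issue by representation.
The 1/12 is divided into 3 equal shares of 1/36 among Kaede, Ryo, Emiko.
Kaede is living and takes 1/36.
Ryo predeceased; the 1/36 allotted to Ryo's branch passes to Ryo's issue by representation.
The 1/36 is divided into 2 equal shares of 1/72 among Isamu, Noboru.
Isamu is living and takes 1/72.
Noboru is living and takes 1/72.
Emiko is living and takes 1/36.
Daichi is living and takes 1/12.

Daichi 1/12; Emiko 1/36; Haruki 1/12; Isamu 1/72; Junko 1/4; Kaede 1/36; Kenji 1/4; Noboru 1/72; Reiko 1/12; Satoshi 1/12; Umeko 1/12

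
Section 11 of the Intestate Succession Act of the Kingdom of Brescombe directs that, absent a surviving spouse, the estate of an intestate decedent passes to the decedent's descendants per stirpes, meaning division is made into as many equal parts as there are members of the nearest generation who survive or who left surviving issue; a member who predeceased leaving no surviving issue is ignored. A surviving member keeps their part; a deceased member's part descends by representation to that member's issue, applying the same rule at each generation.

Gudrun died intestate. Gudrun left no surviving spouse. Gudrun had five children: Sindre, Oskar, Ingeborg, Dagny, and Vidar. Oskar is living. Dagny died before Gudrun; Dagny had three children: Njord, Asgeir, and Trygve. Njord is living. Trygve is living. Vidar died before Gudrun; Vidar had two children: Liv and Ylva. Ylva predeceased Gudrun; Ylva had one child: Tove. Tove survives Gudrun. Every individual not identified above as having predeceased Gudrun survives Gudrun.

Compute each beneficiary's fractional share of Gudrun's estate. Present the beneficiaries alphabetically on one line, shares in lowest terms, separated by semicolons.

There is no surviving spouse, so the entire estate passes to Gudrun's descendants per stirpes.
The estate is divided into 5 equal shares of 1/5 among Sindre, Oskar, Ingeborg, Dagny, Vidar.
Sindre is living and takes 1/5.
Oskar is living and takes 1/5.
Ingeborg is living and takes 1/5.
Dagny predeceased; the 1/5 allotted to Dagny's branch passes to Dagny's issue by representation.
The 1/5 is divided into 3 equal shares of 1/15 among Njord, Asgeir, Trygve.
Njord is living and takes 1/15.
Asgeir is living and takes 1/15.
Trygve is living and takes 1/15.
Vidar predeceased; the 1/5 allotted to Vidar's branch passes to Vidar's issue by representation.
The 1/5 is divided into 2 equal shares of 1/10 among Liv, Ylva.
Liv is living and takes 1/10.
Ylva predeceased; the 1/10 allotted to Ylva's branch passes to Ylva's issue by representation.
Tove is the sole taker at this level and receives the full 1/10.

Asgeir 1/15; Ingeborg 1/5; Liv 1/10; Njord 1/15; Oskar 1/5; Sindre 1/5; Tove 1/10; Trygve 1/15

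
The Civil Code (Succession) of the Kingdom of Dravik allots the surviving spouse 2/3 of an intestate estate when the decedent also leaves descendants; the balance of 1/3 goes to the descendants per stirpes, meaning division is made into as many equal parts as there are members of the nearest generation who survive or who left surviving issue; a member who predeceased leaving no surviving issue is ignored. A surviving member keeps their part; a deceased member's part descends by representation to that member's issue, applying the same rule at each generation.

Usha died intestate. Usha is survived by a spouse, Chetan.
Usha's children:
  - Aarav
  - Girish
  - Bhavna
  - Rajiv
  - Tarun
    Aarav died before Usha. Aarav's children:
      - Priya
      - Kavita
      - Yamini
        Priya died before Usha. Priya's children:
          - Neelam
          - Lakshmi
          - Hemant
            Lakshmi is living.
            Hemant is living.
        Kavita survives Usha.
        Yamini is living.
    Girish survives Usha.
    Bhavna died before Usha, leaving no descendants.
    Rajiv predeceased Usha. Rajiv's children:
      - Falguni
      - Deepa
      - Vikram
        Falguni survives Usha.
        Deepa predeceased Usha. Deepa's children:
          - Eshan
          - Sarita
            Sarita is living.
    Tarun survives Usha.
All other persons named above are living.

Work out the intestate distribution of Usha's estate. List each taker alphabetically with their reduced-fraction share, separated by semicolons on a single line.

Chetan, as surviving spouse, takes 2/3.
The remaining 1/3 passes to Usha's descendants per stirpes.
Bhavna left no surviving issue, so that branch lapses and is disregarded.
The 1/3 is divided into 4 equal shares of 1/12 among Aarav, Girish, Rajiv, Tarun.
Aarav predeceased; the 1/12 allotted to Aarav's branch passes to Aarav's issue by representation.
The 1/12 is divided into 3 equal shares of 1/36 among Priya, Kavita, Yamini.
Priya predeceased; the 1/36 allotted to Priya's branch passes to Priya's issue by representation.
The 1/36 is divided into 3 equal shares of 1/108 among Neelam, Lakshmi, Hemant.
Neelam is living and takes 1/108.
Lakshmi is living and takes 1/108.
Hemant is living and takes 1/108.
Kavita is living and takes 1/36.
Yamini is living and takes 1/36.
Girish is living and takes 1/12.
Rajiv predeceased; the 1/12 allotted to Rajiv's branch passes to Rajiv's issue by representation.
The 1/12 is divided into 3 equal shares of 1/36 among Falguni, Deepa, Vikram.
Falguni is living and takes 1/36.
Deepa predeceased; the 1/36 allotted to Deepa's branch passes to Deepa's issue by representation.
The 1/36 is divided into 2 equal shares of 1/72 among Eshan, Sarita.
Eshan is living and takes 1/72.
Sarita is living and takes 1/72.
Vikram is living and takes 1/36.
Tarun is living and takes 1/12.

Chetan 2/3; Eshan 1/72; Falguni 1/36; Girish 1/12; Hemant 1/108; Kavita 1/36; Lakshmi 1/108; Neelam 1/108; Sarita 1/72; Tarun 1/12; Vikram 1/36; Yamini 1/36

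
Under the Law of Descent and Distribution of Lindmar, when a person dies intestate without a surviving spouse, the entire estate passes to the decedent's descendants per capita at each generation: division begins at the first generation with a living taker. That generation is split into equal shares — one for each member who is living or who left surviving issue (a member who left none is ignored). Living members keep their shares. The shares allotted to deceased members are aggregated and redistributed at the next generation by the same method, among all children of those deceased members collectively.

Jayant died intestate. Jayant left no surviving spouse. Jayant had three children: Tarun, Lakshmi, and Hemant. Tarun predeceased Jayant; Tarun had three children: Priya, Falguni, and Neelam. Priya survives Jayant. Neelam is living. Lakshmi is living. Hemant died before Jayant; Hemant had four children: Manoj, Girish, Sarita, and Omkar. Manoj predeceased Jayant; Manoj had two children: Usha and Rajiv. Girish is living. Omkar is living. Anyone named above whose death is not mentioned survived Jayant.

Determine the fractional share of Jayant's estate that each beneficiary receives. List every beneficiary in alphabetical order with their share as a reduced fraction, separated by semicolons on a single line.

Falguni 2/21; Girish 2/21; Lakshmi 1/3; Neelam 2/21; Omkar 2/21; Priya 2/21; Rajiv 1/21; Sarita 2/21; Usha 1/21

There is no surviving spouse, so the entire estate passes to Jayant's descendants per capita at each generation.
At generation 1 (Tarun, Lakshmi, Hemant) there are 3 shares of (1)/3 = 1/3 each.
Living: Lakshmi — each takes 1/3.
Deceased: Tarun and Hemant. Their combined 2/3 is pooled and carried to generation 2.
At generation 2 (Priya, Falguni, Neelam, Manoj, Girish, Sarita, Omkar) there are 7 shares of (2/3)/7 = 2/21 each.
Living: Priya, Falguni, Neelam, Girish, Sarita, and Omkar — each takes 2/21.
Deceased: Manoj. That 2/21 share is carried to generation 3.
At generation 3 (Usha, Rajiv) there are 2 shares of (2/21)/2 = 1/21 each.
Living: Usha and Rajiv — each takes 1/21.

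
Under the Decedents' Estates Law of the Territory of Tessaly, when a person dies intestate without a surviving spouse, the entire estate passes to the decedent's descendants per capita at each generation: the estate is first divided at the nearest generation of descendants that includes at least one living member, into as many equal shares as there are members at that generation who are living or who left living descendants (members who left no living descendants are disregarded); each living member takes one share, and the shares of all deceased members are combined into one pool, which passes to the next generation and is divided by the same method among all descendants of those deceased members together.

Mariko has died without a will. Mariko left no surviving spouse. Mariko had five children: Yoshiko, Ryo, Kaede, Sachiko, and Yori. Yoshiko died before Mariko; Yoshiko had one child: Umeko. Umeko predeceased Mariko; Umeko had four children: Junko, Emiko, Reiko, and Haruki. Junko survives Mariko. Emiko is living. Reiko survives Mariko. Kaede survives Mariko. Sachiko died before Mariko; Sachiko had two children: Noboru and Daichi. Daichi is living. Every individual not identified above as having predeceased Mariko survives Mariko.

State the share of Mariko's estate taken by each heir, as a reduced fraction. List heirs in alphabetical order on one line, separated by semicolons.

There is no surviving spouse, so the entire estate passes to Mariko's descendants per capita at each generation.
At generation 1 (Yoshiko, Ryo, Kaede, Sachiko, Yori) there are 5 shares of (1)/5 = 1/5 each.
Living: Ryo, Kaede, and Yori — each takes 1/5.
Deceased: Yoshiko and Sachiko. Their combined 2/5 is pooled and carried to generation 2.
At generation 2 (Umeko, Noboru, Daichi) there are 3 shares of (2/5)/3 = 2/15 each.
Living: Noboru and Daichi — each takes 2/15.
Deceased: Umeko. That 2/15 share is carried to generation 3.
At generation 3 (Junko, Emiko, Reiko, Haruki) there are 4 shares of (2/15)/4 = 1/30 each.
Living: Junko, Emiko, Reiko, and Haruki — each takes 1/30.

Daichi 2/15; Emiko 1/30; Haruki 1/30; Junko 1/30; Kaede 1/5; Noboru 2/15; Reiko 1/30; Ryo 1/5; Yori 1/5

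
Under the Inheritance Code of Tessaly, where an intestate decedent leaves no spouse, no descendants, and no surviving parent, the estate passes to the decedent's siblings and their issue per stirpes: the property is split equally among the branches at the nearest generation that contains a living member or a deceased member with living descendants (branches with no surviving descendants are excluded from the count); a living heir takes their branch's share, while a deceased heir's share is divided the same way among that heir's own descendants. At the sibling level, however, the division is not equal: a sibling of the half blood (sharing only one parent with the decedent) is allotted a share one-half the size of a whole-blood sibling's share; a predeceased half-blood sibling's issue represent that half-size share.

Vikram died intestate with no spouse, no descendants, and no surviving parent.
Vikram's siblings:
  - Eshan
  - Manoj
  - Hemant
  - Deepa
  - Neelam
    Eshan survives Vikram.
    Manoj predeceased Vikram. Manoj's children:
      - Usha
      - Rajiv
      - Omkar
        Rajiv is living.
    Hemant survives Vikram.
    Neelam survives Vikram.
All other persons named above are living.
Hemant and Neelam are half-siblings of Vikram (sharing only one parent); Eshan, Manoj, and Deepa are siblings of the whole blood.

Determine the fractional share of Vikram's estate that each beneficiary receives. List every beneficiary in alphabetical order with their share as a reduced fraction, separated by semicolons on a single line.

No spouse, descendants, or parent survives, so the estate passes to Vikram's siblings per stirpes.
Half-blood siblings count for one-half the weight of whole-blood siblings at the initial division.
Dividing 1 in proportion to weights (total weight 4): Eshan (weight 1) → 1/4; Manoj (weight 1) → 1/4; Hemant (weight 1/2) → 1/8; Deepa (weight 1) → 1/4; Neelam (weight 1/2) → 1/8.
Eshan is living and takes 1/4.
Manoj predeceased; the 1/4 allotted to Manoj's branch passes to Manoj's issue by representation.
The 1/4 is divided into 3 equal shares of 1/12 among Usha, Rajiv, Omkar.
Usha is living and takes 1/12.
Rajiv is living and takes 1/12.
Omkar is living and takes 1/12.
Hemant is living and takes 1/8.
Deepa is living and takes 1/4.
Neelam is living and takes 1/8.

Deepa 1/4; Eshan 1/4; Hemant 1/8; Neelam 1/8; Omkar 1/12; Rajiv 1/12; Usha 1/12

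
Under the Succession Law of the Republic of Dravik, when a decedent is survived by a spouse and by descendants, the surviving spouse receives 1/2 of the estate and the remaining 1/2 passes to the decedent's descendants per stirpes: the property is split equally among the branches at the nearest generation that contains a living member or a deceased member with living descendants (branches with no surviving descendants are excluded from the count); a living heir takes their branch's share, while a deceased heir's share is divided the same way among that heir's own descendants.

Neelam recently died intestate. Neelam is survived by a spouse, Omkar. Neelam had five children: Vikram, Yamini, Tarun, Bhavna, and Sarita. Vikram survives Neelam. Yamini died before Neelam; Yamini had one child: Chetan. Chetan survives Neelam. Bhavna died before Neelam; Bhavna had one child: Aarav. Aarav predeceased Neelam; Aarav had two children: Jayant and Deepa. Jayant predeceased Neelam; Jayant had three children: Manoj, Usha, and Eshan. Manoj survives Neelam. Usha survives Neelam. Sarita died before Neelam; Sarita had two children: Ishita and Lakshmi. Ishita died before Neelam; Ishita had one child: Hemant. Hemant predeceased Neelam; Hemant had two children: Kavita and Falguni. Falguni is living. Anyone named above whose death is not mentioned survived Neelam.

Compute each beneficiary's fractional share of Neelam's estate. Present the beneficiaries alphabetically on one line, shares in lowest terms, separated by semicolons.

Chetan 1/10; Deepa 1/20; Eshan 1/60; Falguni 1/40; Kavita 1/40; Lakshmi 1/20; Manoj 1/60; Omkar 1/2; Tarun 1/10; Usha 1/60; Vikram 1/10

Omkar, as surviving spouse, takes 1/2.
The remaining 1/2 passes to Neelam's descendants per stirpes.
The 1/2 is divided into 5 equal shares of 1/10 among Vikram, Yamini, Tarun, Bhavna, Sarita.
Vikram is living and takes 1/10.
Yamini predeceased; the 1/10 allotted to Yamini's branch passes to Yamini's issue by representation.
Chetan is the sole taker at this level and receives the full 1/10.
Tarun is living and takes 1/10.
Bhavna predeceased; the 1/10 allotted to Bhavna's branch passes to Bhavna's issue by representation.
Aarav's line is the sole branch at this level, so the full 1/10 passes to Aarav's issue by representation.
The 1/10 is divided into 2 equal shares of 1/20 among Jayant, Deepa.
Jayant predeceased; the 1/20 allotted to Jayant's branch passes to Jayant's issue by representation.
The 1/20 is divided into 3 equal shares of 1/60 among Manoj, Usha, Eshan.
Manoj is living and takes 1/60.
Usha is living and takes 1/60.
Eshan is living and takes 1/60.
Deepa is living and takes 1/20.
Sarita predeceased; the 1/10 allotted to Sarita's branch passes to Sarita's issue by representation.
The 1/10 is divided into 2 equal shares of 1/20 among Ishita, Lakshmi.
Ishita predeceased; the 1/20 allotted to Ishita's branch passes to Ishita's issue by representation.
Hemant's line is the sole branch at this level, so the full 1/20 passes to Hemant's issue by representation.
The 1/20 is divided into 2 equal shares of 1/40 among Kavita, Falguni.
Kavita is living and takes 1/40.
Falguni is living and takes 1/40.
Lakshmi is living and takes 1/20.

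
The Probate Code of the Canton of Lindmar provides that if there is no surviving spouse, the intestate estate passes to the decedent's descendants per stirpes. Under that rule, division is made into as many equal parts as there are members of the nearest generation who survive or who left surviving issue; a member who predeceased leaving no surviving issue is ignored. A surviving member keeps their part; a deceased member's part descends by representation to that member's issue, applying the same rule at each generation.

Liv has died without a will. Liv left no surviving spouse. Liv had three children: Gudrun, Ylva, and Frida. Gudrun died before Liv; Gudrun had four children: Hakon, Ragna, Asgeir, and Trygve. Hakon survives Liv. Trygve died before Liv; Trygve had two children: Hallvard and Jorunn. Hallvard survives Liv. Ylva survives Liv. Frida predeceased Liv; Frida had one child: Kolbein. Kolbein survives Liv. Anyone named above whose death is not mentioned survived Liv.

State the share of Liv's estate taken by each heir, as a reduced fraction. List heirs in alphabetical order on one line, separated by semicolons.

There is no surviving spouse, so the entire estate passes to Liv's descendants per stirpes.
The estate is divided into 3 equal shares of 1/3 among Gudrun, Ylva, Frida.
Gudrun predeceased; the 1/3 allotted to Gudrun's branch passes to Gudrun's issue by representation.
The 1/3 is divided into 4 equal shares of 1/12 among Hakon, Ragna, Asgeir, Trygve.
Hakon is living and takes 1/12.
Ragna is living and takes 1/12.
Asgeir is living and takes 1/12.
Trygve predeceased; the 1/12 allotted to Trygve's branch passes to Trygve's issue by representation.
The 1/12 is divided into 2 equal shares of 1/24 among Hallvard, Jorunn.
Hallvard is living and takes 1/24.
Jorunn is living and takes 1/24.
Ylva is living and takes 1/3.
Frida predeceased; the 1/3 allotted to Frida's branch passes to Frida's issue by representation.
Kolbein is the sole taker at this level and receives the full 1/3.

Asgeir 1/12; Hakon 1/12; Hallvard 1/24; Jorunn 1/24; Kolbein 1/3; Ragna 1/12; Ylva 1/3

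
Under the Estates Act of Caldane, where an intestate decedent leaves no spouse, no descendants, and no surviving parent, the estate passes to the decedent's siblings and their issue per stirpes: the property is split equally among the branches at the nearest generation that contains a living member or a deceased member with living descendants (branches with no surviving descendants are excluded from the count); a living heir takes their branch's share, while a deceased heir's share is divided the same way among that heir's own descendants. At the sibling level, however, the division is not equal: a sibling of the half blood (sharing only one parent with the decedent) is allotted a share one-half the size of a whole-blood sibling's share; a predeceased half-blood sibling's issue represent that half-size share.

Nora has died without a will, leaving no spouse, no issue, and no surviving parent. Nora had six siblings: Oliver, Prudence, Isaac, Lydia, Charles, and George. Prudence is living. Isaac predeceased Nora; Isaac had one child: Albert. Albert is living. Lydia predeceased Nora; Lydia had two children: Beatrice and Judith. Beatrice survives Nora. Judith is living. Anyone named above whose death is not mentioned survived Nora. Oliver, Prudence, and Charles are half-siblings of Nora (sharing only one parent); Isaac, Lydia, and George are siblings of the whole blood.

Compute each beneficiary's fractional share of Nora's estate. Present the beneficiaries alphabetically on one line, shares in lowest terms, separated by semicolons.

No spouse, descendants, or parent survives, so the estate passes to Nora's siblings per stirpes.
Half-blood siblings count for one-half the weight of whole-blood siblings at the initial division.
Dividing 1 in proportion to weights (total weight 9/2): Oliver (weight 1/2) → 1/9; Prudence (weight 1/2) → 1/9; Isaac (weight 1) → 2/9; Lydia (weight 1) → 2/9; Charles (weight 1/2) → 1/9; George (weight 1) → 2/9.
Oliver is living and takes 1/9.
Prudence is living and takes 1/9.
Isaac predeceased; the 2/9 allotted to Isaac's branch passes to Isaac's issue by representation.
Albert is the sole taker at this level and receives the full 2/9.
Lydia predeceased; the 2/9 allotted to Lydia's branch passes to Lydia's issue by representation.
The 2/9 is divided into 2 equal shares of 1/9 among Beatrice, Judith.
Beatrice is living and takes 1/9.
Judith is living and takes 1/9.
Charles is living and takes 1/9.
George is living and takes 2/9.

Albert 2/9; Beatrice 1/9; Charles 1/9; George 2/9; Judith 1/9; Oliver 1/9; Prudence 1/9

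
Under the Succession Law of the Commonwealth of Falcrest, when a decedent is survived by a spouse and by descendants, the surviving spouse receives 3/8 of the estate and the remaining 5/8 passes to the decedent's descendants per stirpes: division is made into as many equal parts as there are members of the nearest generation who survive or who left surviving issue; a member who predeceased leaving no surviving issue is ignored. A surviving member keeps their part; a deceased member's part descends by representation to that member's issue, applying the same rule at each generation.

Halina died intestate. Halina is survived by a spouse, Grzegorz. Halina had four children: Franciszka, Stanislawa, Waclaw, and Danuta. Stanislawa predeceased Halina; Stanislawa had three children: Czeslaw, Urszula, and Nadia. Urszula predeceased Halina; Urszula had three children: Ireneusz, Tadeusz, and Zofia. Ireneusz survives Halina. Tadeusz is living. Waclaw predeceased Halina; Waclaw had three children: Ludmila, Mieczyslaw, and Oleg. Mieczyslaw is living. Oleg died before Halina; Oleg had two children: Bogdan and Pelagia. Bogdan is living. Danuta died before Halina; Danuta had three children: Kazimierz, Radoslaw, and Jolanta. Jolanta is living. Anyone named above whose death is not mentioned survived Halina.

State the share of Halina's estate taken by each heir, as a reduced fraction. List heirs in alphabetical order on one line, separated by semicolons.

Grzegorz, as surviving spouse, takes 3/8.
The remaining 5/8 passes to Halina's descendants per stirpes.
The 5/8 is divided into 4 equal shares of 5/32 among Franciszka, Stanislawa, Waclaw, Danuta.
Franciszka is living and takes 5/32.
Stanislawa predeceased; the 5/32 allotted to Stanislawa's branch passes to Stanislawa's issue by representation.
The 5/32 is divided into 3 equal shares of 5/96 among Czeslaw, Urszula, Nadia.
Czeslaw is living and takes 5/96.
Urszula predeceased; the 5/96 allotted to Urszula's branch passes to Urszula's issue by representation.
The 5/96 is divided into 3 equal shares of 5/288 among Ireneusz, Tadeusz, Zofia.
Ireneusz is living and takes 5/288.
Tadeusz is living and takes 5/288.
Zofia is living and takes 5/288.
Nadia is living and takes 5/96.
Waclaw predeceased; the 5/32 allotted to Waclaw's branch passes to Waclaw's issue by representation.
The 5/32 is divided into 3 equal shares of 5/96 among Ludmila, Mieczyslaw, Oleg.
Ludmila is living and takes 5/96.
Mieczyslaw is living and takes 5/96.
Oleg predeceased; the 5/96 allotted to Oleg's branch passes to Oleg's issue by representation.
The 5/96 is divided into 2 equal shares of 5/192 among Bogdan, Pelagia.
Bogdan is living and takes 5/192.
Pelagia is living and takes 5/192.
Danuta predeceased; the 5/32 allotted to Danuta's branch passes to Danuta's issue by representation.
The 5/32 is divided into 3 equal shares of 5/96 among Kazimierz, Radoslaw, Jolanta.
Kazimierz is living and takes 5/96.
Radoslaw is living and takes 5/96.
Jolanta is living and takes 5/96.

Bogdan 5/192; Czeslaw 5/96; Franciszka 5/32; Grzegorz 3/8; Ireneusz 5/288; Jolanta 5/96; Kazimierz 5/96; Ludmila 5/96; Mieczyslaw 5/96; Nadia 5/96; Pelagia 5/192; Radoslaw 5/96; Tadeusz 5/288; Zofia 5/288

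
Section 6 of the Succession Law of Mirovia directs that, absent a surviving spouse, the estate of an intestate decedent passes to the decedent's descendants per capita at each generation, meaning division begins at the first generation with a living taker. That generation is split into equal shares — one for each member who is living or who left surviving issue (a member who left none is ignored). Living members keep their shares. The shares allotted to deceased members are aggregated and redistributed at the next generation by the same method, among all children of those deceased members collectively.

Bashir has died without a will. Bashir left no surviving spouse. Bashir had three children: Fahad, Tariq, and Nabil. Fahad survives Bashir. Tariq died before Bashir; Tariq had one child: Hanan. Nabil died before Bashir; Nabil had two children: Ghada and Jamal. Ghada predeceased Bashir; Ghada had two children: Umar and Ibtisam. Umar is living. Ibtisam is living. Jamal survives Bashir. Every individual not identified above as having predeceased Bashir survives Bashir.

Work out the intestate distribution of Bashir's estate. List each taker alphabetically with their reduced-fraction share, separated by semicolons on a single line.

There is no surviving spouse, so the entire estate passes to Bashir's descendants per capita at each generation.
At generation 1 (Fahad, Tariq, Nabil) there are 3 shares of (1)/3 = 1/3 each.
Living: Fahad — each takes 1/3.
Deceased: Tariq and Nabil. Their combined 2/3 is pooled and carried to generation 2.
At generation 2 (Hanan, Ghada, Jamal) there are 3 shares of (2/3)/3 = 2/9 each.
Living: Hanan and Jamal — each takes 2/9.
Deceased: Ghada. That 2/9 share is carried to generation 3.
At generation 3 (Umar, Ibtisam) there are 2 shares of (2/9)/2 = 1/9 each.
Living: Umar and Ibtisam — each takes 1/9.

Fahad 1/3; Hanan 2/9; Ibtisam 1/9; Jamal 2/9; Umar 1/9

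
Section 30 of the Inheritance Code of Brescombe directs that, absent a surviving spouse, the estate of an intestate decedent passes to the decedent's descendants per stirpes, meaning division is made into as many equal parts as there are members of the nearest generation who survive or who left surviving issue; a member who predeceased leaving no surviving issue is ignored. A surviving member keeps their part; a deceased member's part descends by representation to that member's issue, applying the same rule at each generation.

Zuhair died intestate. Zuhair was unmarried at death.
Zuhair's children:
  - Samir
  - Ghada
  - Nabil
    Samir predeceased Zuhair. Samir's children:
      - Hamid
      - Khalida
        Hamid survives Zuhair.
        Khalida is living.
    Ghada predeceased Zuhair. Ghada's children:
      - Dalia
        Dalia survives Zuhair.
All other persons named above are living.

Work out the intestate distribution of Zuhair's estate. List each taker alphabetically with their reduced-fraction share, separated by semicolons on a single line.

Dalia 1/3; Hamid 1/6; Khalida 1/6; Nabil 1/3

There is no surviving spouse, so the entire estate passes to Zuhair's descendants per stirpes.
The estate is divided into 3 equal shares of 1/3 among Samir, Ghada, Nabil.
Samir predeceased; the 1/3 allotted to Samir's branch passes to Samir's issue by representation.
The 1/3 is divided into 2 equal shares of 1/6 among Hamid, Khalida.
Hamid is living and takes 1/6.
Khalida is living and takes 1/6.
Ghada predeceased; the 1/3 allotted to Ghada's branch passes to Ghada's issue by representation.
Dalia is the sole taker at this level and receives the full 1/3.
Nabil is living and takes 1/3.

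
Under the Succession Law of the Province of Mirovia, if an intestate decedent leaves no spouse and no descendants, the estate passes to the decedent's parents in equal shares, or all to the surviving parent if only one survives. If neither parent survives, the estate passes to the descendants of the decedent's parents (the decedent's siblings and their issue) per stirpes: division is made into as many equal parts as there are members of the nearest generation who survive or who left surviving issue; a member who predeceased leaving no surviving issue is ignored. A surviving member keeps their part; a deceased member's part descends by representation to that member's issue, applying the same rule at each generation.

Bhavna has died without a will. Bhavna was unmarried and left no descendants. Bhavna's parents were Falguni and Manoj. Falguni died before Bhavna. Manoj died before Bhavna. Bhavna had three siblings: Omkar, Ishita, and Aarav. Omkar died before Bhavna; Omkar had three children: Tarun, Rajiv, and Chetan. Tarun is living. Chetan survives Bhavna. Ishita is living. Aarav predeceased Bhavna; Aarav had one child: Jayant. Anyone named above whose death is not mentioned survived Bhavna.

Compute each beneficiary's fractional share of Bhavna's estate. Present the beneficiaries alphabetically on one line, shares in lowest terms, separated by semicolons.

Chetan 1/9; Ishita 1/3; Jayant 1/3; Rajiv 1/9; Tarun 1/9

Neither parent survives and there are no descendants, so the estate passes to Bhavna's siblings and their issue per stirpes.
The estate is divided into 3 equal shares of 1/3 among Omkar, Ishita, Aarav.
Omkar predeceased; the 1/3 allotted to Omkar's branch passes to Omkar's issue by representation.
The 1/3 is divided into 3 equal shares of 1/9 among Tarun, Rajiv, Chetan.
Tarun is living and takes 1/9.
Rajiv is living and takes 1/9.
Chetan is living and takes 1/9.
Ishita is living and takes 1/3.
Aarav predeceased; the 1/3 allotted to Aarav's branch passes to Aarav's issue by representation.
Jayant is the sole taker at this level and receives the full 1/3.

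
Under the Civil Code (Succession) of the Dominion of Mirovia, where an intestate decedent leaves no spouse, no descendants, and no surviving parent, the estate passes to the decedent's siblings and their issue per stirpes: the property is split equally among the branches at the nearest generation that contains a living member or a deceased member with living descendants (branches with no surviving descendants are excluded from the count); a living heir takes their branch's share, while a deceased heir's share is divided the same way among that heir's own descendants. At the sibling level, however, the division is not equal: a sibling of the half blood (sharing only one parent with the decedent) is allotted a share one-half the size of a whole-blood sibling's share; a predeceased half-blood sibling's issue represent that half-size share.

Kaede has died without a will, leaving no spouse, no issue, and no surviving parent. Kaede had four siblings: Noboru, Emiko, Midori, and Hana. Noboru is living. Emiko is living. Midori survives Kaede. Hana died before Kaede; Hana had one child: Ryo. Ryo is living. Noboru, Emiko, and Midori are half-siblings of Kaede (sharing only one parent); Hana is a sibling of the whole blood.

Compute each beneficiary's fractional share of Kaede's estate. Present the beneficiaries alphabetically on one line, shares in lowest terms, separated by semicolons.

No spouse, descendants, or parent survives, so the estate passes to Kaede's siblings per stirpes.
Half-blood siblings count for one-half the weight of whole-blood siblings at the initial division.
Dividing 1 in proportion to weights (total weight 5/2): Noboru (weight 1/2) → 1/5; Emiko (weight 1/2) → 1/5; Midori (weight 1/2) → 1/5; Hana (weight 1) → 2/5.
Noboru is living and takes 1/5.
Emiko is living and takes 1/5.
Midori is living and takes 1/5.
Hana predeceased; the 2/5 allotted to Hana's branch passes to Hana's issue by representation.
Ryo is the sole taker at this level and receives the full 2/5.

Emiko 1/5; Midori 1/5; Noboru 1/5; Ryo 2/5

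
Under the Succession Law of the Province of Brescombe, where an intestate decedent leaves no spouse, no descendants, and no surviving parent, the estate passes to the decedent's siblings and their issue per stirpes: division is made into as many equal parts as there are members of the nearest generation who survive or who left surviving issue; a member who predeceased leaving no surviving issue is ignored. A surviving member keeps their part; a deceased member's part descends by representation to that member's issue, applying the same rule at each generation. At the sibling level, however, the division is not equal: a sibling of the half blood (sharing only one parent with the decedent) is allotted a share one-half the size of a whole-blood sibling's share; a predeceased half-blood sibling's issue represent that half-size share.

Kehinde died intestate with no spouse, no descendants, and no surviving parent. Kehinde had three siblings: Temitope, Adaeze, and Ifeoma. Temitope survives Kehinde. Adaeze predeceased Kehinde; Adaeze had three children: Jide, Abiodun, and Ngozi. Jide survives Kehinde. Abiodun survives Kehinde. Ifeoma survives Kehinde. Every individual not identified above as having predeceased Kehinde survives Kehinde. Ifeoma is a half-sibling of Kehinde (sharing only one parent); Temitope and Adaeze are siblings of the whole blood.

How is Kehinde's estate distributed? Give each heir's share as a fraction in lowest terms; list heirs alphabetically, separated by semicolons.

No spouse, descendants, or parent survives, so the estate passes to Kehinde's siblings per stirpes.
Half-blood siblings count for one-half the weight of whole-blood siblings at the initial division.
Dividing 1 in proportion to weights (total weight 5/2): Temitope (weight 1) → 2/5; Adaeze (weight 1) → 2/5; Ifeoma (weight 1/2) → 1/5.
Temitope is living and takes 2/5.
Adaeze predeceased; the 2/5 allotted to Adaeze's branch passes to Adaeze's issue by representation.
The 2/5 is divided into 3 equal shares of 2/15 among Jide, Abiodun, Ngozi.
Jide is living and takes 2/15.
Abiodun is living and takes 2/15.
Ngozi is living and takes 2/15.
Ifeoma is living and takes 1/5.

Abiodun 2/15; Ifeoma 1/5; Jide 2/15; Ngozi 2/15; Temitope 2/5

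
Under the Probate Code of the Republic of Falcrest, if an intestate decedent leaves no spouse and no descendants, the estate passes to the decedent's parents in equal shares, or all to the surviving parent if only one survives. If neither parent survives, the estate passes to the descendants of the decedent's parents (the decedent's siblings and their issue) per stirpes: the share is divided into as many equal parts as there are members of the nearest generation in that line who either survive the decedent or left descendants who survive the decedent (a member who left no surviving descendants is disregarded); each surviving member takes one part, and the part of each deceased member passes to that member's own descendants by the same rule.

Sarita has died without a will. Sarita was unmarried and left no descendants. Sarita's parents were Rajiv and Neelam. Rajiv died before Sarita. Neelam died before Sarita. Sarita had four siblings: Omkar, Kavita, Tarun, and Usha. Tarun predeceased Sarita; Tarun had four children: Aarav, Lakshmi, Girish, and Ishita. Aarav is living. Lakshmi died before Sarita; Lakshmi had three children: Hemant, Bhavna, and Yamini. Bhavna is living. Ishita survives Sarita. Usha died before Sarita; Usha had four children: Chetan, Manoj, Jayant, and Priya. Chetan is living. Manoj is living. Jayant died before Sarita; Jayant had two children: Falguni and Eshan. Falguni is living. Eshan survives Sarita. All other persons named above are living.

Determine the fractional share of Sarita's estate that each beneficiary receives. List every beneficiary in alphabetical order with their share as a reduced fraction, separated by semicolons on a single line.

Neither parent survives and there are no descendants, so the estate passes to Sarita's siblings and their issue per stirpes.
The estate is divided into 4 equal shares of 1/4 among Omkar, Kavita, Tarun, Usha.
Omkar is living and takes 1/4.
Kavita is living and takes 1/4.
Tarun predeceased; the 1/4 allotted to Tarun's branch passes to Tarun's issue by representation.
The 1/4 is divided into 4 equal shares of 1/16 among Aarav, Lakshmi, Girish, Ishita.
Aarav is living and takes 1/16.
Lakshmi predeceased; the 1/16 allotted to Lakshmi's branch passes to Lakshmi's issue by representation.
The 1/16 is divided into 3 equal shares of 1/48 among Hemant, Bhavna, Yamini.
Hemant is living and takes 1/48.
Bhavna is living and takes 1/48.
Yamini is living and takes 1/48.
Girish is living and takes 1/16.
Ishita is living and takes 1/16.
Usha predeceased; the 1/4 allotted to Usha's branch passes to Usha's issue by representation.
The 1/4 is divided into 4 equal shares of 1/16 among Chetan, Manoj, Jayant, Priya.
Chetan is living and takes 1/16.
Manoj is living and takes 1/16.
Jayant predeceased; the 1/16 allotted to Jayant's branch passes to Jayant's issue by representation.
The 1/16 is divided into 2 equal shares of 1/32 among Falguni, Eshan.
Falguni is living and takes 1/32.
Eshan is living and takes 1/32.
Priya is living and takes 1/16.

Aarav 1/16; Bhavna 1/48; Chetan 1/16; Eshan 1/32; Falguni 1/32; Girish 1/16; Hemant 1/48; Ishita 1/16; Kavita 1/4; Manoj 1/16; Omkar 1/4; Priya 1/16; Yamini 1/48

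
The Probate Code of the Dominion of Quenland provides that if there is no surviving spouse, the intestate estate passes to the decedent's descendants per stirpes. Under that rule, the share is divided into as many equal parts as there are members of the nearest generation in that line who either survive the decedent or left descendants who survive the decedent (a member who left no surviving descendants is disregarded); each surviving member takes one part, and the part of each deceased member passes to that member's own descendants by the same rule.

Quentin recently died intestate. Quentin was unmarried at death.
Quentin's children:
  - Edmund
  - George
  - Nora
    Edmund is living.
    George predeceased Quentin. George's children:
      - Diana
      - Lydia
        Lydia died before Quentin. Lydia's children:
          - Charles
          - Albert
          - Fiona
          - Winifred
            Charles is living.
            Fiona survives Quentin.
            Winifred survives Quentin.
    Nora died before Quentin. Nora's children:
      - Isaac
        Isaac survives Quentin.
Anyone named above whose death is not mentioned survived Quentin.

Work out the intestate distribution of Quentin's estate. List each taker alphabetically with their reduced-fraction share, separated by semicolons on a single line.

There is no surviving spouse, so the entire estate passes to Quentin's descendants per stirpes.
The estate is divided into 3 equal shares of 1/3 among Edmund, George, Nora.
Edmund is living and takes 1/3.
George predeceased; the 1/3 allotted to George's branch passes to George's issue by representation.
The 1/3 is divided into 2 equal shares of 1/6 among Diana, Lydia.
Diana is living and takes 1/6.
Lydia predeceased; the 1/6 allotted to Lydia's branch passes to Lydia's issue by representation.
The 1/6 is divided into 4 equal shares of 1/24 among Charles, Albert, Fiona, Winifred.
Charles is living and takes 1/24.
Albert is living and takes 1/24.
Fiona is living and takes 1/24.
Winifred is living and takes 1/24.
Nora predeceased; the 1/3 allotted to Nora's branch passes to Nora's issue by representation.
Isaac is the sole taker at this level and receives the full 1/3.

Albert 1/24; Charles 1/24; Diana 1/6; Edmund 1/3; Fiona 1/24; Isaac 1/3; Winifred 1/24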